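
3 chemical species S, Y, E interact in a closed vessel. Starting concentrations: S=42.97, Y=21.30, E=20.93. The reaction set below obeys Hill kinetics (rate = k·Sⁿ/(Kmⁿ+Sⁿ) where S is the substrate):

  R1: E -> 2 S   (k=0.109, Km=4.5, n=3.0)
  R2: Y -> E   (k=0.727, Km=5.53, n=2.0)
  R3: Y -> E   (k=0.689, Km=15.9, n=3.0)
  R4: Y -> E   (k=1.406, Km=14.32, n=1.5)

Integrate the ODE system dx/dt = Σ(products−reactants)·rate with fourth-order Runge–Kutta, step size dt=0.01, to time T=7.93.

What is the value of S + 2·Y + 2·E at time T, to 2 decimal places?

Value at T = 127.43

Check how each reaction changes W = S + 2·Y + 2·E (weight of products minus weight of reactants):
R1: E -> 2 S: (1·2) − (2·1) = 2 − 2 = 0
R2: Y -> E: (2·1) − (2·1) = 2 − 2 = 0
R3: Y -> E: (2·1) − (2·1) = 2 − 2 = 0
R4: Y -> E: (2·1) − (2·1) = 2 − 2 = 0
Every reaction leaves W unchanged, so W is conserved and no simulation is needed: W(T) = W(0) = 42.97 + 2·21.30 + 2·20.93 = 127.43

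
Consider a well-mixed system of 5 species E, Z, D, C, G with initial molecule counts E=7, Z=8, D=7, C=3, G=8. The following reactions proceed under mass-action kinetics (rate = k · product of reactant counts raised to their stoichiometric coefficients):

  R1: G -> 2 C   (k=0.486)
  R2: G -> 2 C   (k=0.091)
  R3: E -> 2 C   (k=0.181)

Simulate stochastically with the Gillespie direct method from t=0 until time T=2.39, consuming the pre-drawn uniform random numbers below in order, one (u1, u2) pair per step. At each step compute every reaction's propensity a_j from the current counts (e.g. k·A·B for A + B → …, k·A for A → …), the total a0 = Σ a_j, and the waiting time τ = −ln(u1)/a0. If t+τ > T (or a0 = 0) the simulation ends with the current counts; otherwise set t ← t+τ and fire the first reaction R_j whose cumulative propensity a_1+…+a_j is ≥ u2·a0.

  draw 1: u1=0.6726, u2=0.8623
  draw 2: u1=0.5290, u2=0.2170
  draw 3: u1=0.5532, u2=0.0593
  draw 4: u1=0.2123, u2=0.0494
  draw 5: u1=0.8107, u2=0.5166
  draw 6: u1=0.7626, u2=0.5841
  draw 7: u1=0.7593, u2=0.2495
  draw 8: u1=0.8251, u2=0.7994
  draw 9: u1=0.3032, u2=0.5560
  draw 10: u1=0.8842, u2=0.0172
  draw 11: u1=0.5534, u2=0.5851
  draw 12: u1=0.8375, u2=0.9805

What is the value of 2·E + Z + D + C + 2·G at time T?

Check how each reaction changes W = 2·E + Z + D + C + 2·G (weight of products minus weight of reactants):
R1: G -> 2 C: (1·2) − (2·1) = 2 − 2 = 0
R2: G -> 2 C: (1·2) − (2·1) = 2 − 2 = 0
R3: E -> 2 C: (1·2) − (2·1) = 2 − 2 = 0
Every reaction leaves W unchanged, so W is conserved and no simulation is needed: W(T) = W(0) = 2·7 + 8 + 7 + 3 + 2·8 = 48

Value at T = 48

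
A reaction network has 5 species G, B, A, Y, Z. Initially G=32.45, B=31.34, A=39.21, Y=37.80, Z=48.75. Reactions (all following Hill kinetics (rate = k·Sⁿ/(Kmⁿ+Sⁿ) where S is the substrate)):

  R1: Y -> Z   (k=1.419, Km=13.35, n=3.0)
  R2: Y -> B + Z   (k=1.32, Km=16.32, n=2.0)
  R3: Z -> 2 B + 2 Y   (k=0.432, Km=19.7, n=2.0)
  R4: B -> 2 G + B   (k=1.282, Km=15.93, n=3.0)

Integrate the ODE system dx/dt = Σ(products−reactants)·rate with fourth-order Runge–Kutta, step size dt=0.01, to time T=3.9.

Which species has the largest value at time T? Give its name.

Dominant species at T: Z

RK4 with dt=0.01: 390 steps to T=3.9. Trajectory (selected grid times):
t=0.00: G=32.45 B=31.34 A=39.21 Y=37.80 Z=48.75
t=0.43: G=33.43 B=32.14 A=39.21 Y=37.06 Z=49.65
t=0.87: G=34.44 B=32.95 A=39.21 Y=36.31 Z=50.57
t=1.30: G=35.43 B=33.75 A=39.21 Y=35.58 Z=51.46
t=1.73: G=36.43 B=34.54 A=39.21 Y=34.86 Z=52.34
t=2.17: G=37.46 B=35.35 A=39.21 Y=34.13 Z=53.24
t=2.60: G=38.48 B=36.13 A=39.21 Y=33.42 Z=54.11
t=3.03: G=39.49 B=36.92 A=39.21 Y=32.72 Z=54.97
t=3.47: G=40.54 B=37.72 A=39.21 Y=32.01 Z=55.85
t=3.90: G=41.57 B=38.50 A=39.21 Y=31.33 Z=56.70
At T=3.9: G=41.57 B=38.50 A=39.21 Y=31.33 Z=56.70; the largest is Z.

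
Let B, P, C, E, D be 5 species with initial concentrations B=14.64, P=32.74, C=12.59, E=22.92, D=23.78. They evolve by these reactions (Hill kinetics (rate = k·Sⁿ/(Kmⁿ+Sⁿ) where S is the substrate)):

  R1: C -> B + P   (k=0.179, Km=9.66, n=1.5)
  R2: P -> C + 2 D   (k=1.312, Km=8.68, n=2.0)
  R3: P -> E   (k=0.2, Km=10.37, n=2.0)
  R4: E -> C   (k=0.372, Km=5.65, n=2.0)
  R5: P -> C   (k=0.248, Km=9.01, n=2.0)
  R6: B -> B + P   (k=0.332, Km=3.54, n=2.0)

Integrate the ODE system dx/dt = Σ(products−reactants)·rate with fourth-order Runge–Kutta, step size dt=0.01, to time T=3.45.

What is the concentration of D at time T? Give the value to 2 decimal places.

RK4 with dt=0.01: 345 steps to T=3.45. Trajectory (selected grid times):
t=0.00: B=14.64 P=32.74 C=12.59 E=22.92 D=23.78
t=0.38: B=14.68 P=32.28 C=13.23 E=22.86 D=24.71
t=0.77: B=14.72 P=31.81 C=13.89 E=22.79 D=25.66
t=1.15: B=14.77 P=31.35 C=14.53 E=22.73 D=26.59
t=1.53: B=14.81 P=30.90 C=15.17 E=22.66 D=27.52
t=1.92: B=14.86 P=30.43 C=15.83 E=22.59 D=28.46
t=2.30: B=14.91 P=29.98 C=16.46 E=22.53 D=29.38
t=2.68: B=14.95 P=29.54 C=17.09 E=22.46 D=30.30
t=3.07: B=15.00 P=29.08 C=17.74 E=22.40 D=31.24
t=3.45: B=15.05 P=28.64 C=18.36 E=22.33 D=32.16
Read off D at T=3.45: 32.16

D at T = 32.16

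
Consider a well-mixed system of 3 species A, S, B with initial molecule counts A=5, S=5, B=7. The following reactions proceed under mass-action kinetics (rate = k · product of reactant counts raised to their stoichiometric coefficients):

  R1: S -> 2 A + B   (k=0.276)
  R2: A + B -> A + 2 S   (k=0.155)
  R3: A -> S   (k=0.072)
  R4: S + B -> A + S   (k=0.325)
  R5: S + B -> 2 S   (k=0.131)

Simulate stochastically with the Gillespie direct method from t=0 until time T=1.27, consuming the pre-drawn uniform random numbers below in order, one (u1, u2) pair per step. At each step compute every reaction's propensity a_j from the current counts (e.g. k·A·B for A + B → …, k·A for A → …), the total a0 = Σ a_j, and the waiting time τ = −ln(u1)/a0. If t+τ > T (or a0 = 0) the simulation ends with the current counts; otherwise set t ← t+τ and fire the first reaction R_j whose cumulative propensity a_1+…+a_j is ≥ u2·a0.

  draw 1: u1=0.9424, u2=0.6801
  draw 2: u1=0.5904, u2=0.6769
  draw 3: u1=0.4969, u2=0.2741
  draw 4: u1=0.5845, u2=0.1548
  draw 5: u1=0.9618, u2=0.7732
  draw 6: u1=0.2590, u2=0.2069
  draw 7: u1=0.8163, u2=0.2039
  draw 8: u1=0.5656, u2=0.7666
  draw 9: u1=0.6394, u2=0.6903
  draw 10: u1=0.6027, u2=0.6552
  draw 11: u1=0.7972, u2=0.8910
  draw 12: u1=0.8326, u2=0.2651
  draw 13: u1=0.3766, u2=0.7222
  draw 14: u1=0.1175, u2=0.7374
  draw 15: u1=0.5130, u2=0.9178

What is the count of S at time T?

t=0.000: A=5 S=5 B=7
Draw 1: a1=1.380, a2=5.425, a3=0.360, a4=11.375, a5=4.585, a0=23.125; τ=−ln(0.9424)/23.125=0.003 → t=0.003; u2·a0=0.6801·23.125=15.727; a1+…+a3=7.165 < 15.727 ≤ a1+…+a4=18.540 → R4 fires; A=6 S=5 B=6
Draw 2: a1=1.380, a2=5.580, a3=0.432, a4=9.750, a5=3.930, a0=21.072; τ=−ln(0.5904)/21.072=0.025 → t=0.028; u2·a0=0.6769·21.072=14.264; a1+…+a3=7.392 < 14.264 ≤ a1+…+a4=17.142 → R4 fires; A=7 S=5 B=5
Draw 3: a1=1.380, a2=5.425, a3=0.504, a4=8.125, a5=3.275, a0=18.709; τ=−ln(0.4969)/18.709=0.037 → t=0.065; u2·a0=0.2741·18.709=5.128; a1=1.380 < 5.128 ≤ a1+a2=6.805 → R2 fires; A=7 S=7 B=4
Draw 4: a1=1.932, a2=4.340, a3=0.504, a4=9.100, a5=3.668, a0=19.544; τ=−ln(0.5845)/19.544=0.027 → t=0.092; u2·a0=0.1548·19.544=3.025; a1=1.932 < 3.025 ≤ a1+a2=6.272 → R2 fires; A=7 S=9 B=3
Draw 5: a1=2.484, a2=3.255, a3=0.504, a4=8.775, a5=3.537, a0=18.555; τ=−ln(0.9618)/18.555=0.002 → t=0.095; u2·a0=0.7732·18.555=14.347; a1+…+a3=6.243 < 14.347 ≤ a1+…+a4=15.018 → R4 fires; A=8 S=9 B=2
Draw 6: a1=2.484, a2=2.480, a3=0.576, a4=5.850, a5=2.358, a0=13.748; τ=−ln(0.2590)/13.748=0.098 → t=0.193; u2·a0=0.2069·13.748=2.844; a1=2.484 < 2.844 ≤ a1+a2=4.964 → R2 fires; A=8 S=11 B=1
Draw 7: a1=3.036, a2=1.240, a3=0.576, a4=3.575, a5=1.441, a0=9.868; τ=−ln(0.8163)/9.868=0.021 → t=0.213; u2·a0=0.2039·9.868=2.012 ≤ a1=3.036 → R1 fires; A=10 S=10 B=2
Draw 8: a1=2.760, a2=3.100, a3=0.720, a4=6.500, a5=2.620, a0=15.700; τ=−ln(0.5656)/15.700=0.036 → t=0.250; u2·a0=0.7666·15.700=12.036; a1+…+a3=6.580 < 12.036 ≤ a1+…+a4=13.080 → R4 fires; A=11 S=10 B=1
Draw 9: a1=2.760, a2=1.705, a3=0.792, a4=3.250, a5=1.310, a0=9.817; τ=−ln(0.6394)/9.817=0.046 → t=0.295; u2·a0=0.6903·9.817=6.777; a1+…+a3=5.257 < 6.777 ≤ a1+…+a4=8.507 → R4 fires; A=12 S=10 B=0
Draw 10: a1=2.760, a2=0.000, a3=0.864, a4=0.000, a5=0.000, a0=3.624; τ=−ln(0.6027)/3.624=0.140 → t=0.435; u2·a0=0.6552·3.624=2.374 ≤ a1=2.760 → R1 fires; A=14 S=9 B=1
Draw 11: a1=2.484, a2=2.170, a3=1.008, a4=2.925, a5=1.179, a0=9.766; τ=−ln(0.7972)/9.766=0.023 → t=0.458; u2·a0=0.8910·9.766=8.702; a1+…+a4=8.587 < 8.702 ≤ a1+…+a5=9.766 → R5 fires; A=14 S=10 B=0
Draw 12: a1=2.760, a2=0.000, a3=1.008, a4=0.000, a5=0.000, a0=3.768; τ=−ln(0.8326)/3.768=0.049 → t=0.507; u2·a0=0.2651·3.768=0.999 ≤ a1=2.760 → R1 fires; A=16 S=9 B=1
Draw 13: a1=2.484, a2=2.480, a3=1.152, a4=2.925, a5=1.179, a0=10.220; τ=−ln(0.3766)/10.220=0.096 → t=0.602; u2·a0=0.7222·10.220=7.381; a1+…+a3=6.116 < 7.381 ≤ a1+…+a4=9.041 → R4 fires; A=17 S=9 B=0
Draw 14: a1=2.484, a2=0.000, a3=1.224, a4=0.000, a5=0.000, a0=3.708; τ=−ln(0.1175)/3.708=0.577 → t=1.180; u2·a0=0.7374·3.708=2.734; a1+a2=2.484 < 2.734 ≤ a1+…+a3=3.708 → R3 fires; A=16 S=10 B=0
Draw 15: a1=2.760, a2=0.000, a3=1.152, a4=0.000, a5=0.000, a0=3.912; τ=−ln(0.5130)/3.912=0.171 → t=1.350 > T=1.27: stop.
Read off S at T=1.27: 10

S at T = 10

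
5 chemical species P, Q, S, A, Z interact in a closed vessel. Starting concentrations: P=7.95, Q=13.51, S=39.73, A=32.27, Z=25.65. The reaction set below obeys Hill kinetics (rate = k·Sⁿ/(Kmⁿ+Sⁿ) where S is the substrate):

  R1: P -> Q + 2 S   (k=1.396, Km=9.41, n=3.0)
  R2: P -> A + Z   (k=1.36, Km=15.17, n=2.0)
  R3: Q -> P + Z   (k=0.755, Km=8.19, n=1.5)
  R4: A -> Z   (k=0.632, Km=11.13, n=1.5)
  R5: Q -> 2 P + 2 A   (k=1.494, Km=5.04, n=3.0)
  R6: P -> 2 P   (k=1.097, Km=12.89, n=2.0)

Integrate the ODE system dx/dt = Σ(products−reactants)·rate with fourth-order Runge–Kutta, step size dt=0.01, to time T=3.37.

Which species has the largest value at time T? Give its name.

RK4 with dt=0.01: 337 steps to T=3.37. Trajectory (selected grid times):
t=0.00: P=7.95 Q=13.51 S=39.73 A=32.27 Z=25.65
t=0.37: P=8.97 Q=13.02 S=40.16 A=33.24 Z=26.15
t=0.75: P=9.96 Q=12.56 S=40.70 A=34.26 Z=26.69
t=1.12: P=10.88 Q=12.16 S=41.30 A=35.25 Z=27.23
t=1.50: P=11.78 Q=11.78 S=41.97 A=36.29 Z=27.80
t=1.87: P=12.62 Q=11.45 S=42.68 A=37.31 Z=28.38
t=2.25: P=13.45 Q=11.14 S=43.45 A=38.37 Z=28.98
t=2.62: P=14.22 Q=10.86 S=44.23 A=39.40 Z=29.58
t=3.00: P=14.99 Q=10.59 S=45.07 A=40.47 Z=30.21
t=3.37: P=15.71 Q=10.35 S=45.91 A=41.51 Z=30.84
At T=3.37: P=15.71 Q=10.35 S=45.91 A=41.51 Z=30.84; the largest is S.

Dominant species at T: S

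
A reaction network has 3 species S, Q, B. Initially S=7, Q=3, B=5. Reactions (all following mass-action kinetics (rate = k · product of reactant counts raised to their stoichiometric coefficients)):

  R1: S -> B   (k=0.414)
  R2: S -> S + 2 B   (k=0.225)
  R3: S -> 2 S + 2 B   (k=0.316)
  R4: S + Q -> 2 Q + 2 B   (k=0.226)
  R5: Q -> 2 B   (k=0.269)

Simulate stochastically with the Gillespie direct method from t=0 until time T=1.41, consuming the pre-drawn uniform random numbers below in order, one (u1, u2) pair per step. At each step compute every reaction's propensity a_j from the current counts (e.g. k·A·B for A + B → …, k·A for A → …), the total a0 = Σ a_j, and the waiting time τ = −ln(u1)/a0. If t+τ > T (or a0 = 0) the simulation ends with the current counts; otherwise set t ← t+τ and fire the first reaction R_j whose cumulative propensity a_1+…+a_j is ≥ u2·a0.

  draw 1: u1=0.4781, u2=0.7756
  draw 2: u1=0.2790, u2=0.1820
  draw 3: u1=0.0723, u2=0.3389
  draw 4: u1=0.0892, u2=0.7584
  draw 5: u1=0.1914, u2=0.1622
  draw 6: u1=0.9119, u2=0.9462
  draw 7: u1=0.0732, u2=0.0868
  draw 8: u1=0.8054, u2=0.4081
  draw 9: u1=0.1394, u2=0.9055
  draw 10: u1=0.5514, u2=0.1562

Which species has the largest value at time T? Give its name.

Dominant species at T: B

t=0.000: S=7 Q=3 B=5
Draw 1: a1=2.898, a2=1.575, a3=2.212, a4=4.746, a5=0.807, a0=12.238; τ=−ln(0.4781)/12.238=0.060 → t=0.060; u2·a0=0.7756·12.238=9.492; a1+…+a3=6.685 < 9.492 ≤ a1+…+a4=11.431 → R4 fires; S=6 Q=4 B=7
Draw 2: a1=2.484, a2=1.350, a3=1.896, a4=5.424, a5=1.076, a0=12.230; τ=−ln(0.2790)/12.230=0.104 → t=0.165; u2·a0=0.1820·12.230=2.226 ≤ a1=2.484 → R1 fires; S=5 Q=4 B=8
Draw 3: a1=2.070, a2=1.125, a3=1.580, a4=4.520, a5=1.076, a0=10.371; τ=−ln(0.0723)/10.371=0.253 → t=0.418; u2·a0=0.3389·10.371=3.515; a1+a2=3.195 < 3.515 ≤ a1+…+a3=4.775 → R3 fires; S=6 Q=4 B=10
Draw 4: a1=2.484, a2=1.350, a3=1.896, a4=5.424, a5=1.076, a0=12.230; τ=−ln(0.0892)/12.230=0.198 → t=0.616; u2·a0=0.7584·12.230=9.275; a1+…+a3=5.730 < 9.275 ≤ a1+…+a4=11.154 → R4 fires; S=5 Q=5 B=12
Draw 5: a1=2.070, a2=1.125, a3=1.580, a4=5.650, a5=1.345, a0=11.770; τ=−ln(0.1914)/11.770=0.140 → t=0.756; u2·a0=0.1622·11.770=1.909 ≤ a1=2.070 → R1 fires; S=4 Q=5 B=13
Draw 6: a1=1.656, a2=0.900, a3=1.264, a4=4.520, a5=1.345, a0=9.685; τ=−ln(0.9119)/9.685=0.010 → t=0.766; u2·a0=0.9462·9.685=9.164; a1+…+a4=8.340 < 9.164 ≤ a1+…+a5=9.685 → R5 fires; S=4 Q=4 B=15
Draw 7: a1=1.656, a2=0.900, a3=1.264, a4=3.616, a5=1.076, a0=8.512; τ=−ln(0.0732)/8.512=0.307 → t=1.073; u2·a0=0.0868·8.512=0.739 ≤ a1=1.656 → R1 fires; S=3 Q=4 B=16
Draw 8: a1=1.242, a2=0.675, a3=0.948, a4=2.712, a5=1.076, a0=6.653; τ=−ln(0.8054)/6.653=0.033 → t=1.105; u2·a0=0.4081·6.653=2.715; a1+a2=1.917 < 2.715 ≤ a1+…+a3=2.865 → R3 fires; S=4 Q=4 B=18
Draw 9: a1=1.656, a2=0.900, a3=1.264, a4=3.616, a5=1.076, a0=8.512; τ=−ln(0.1394)/8.512=0.231 → t=1.337; u2·a0=0.9055·8.512=7.708; a1+…+a4=7.436 < 7.708 ≤ a1+…+a5=8.512 → R5 fires; S=4 Q=3 B=20
Draw 10: a1=1.656, a2=0.900, a3=1.264, a4=2.712, a5=0.807, a0=7.339; τ=−ln(0.5514)/7.339=0.081 → t=1.418 > T=1.41: stop.
At T=1.41: S=4 Q=3 B=20; the largest is B.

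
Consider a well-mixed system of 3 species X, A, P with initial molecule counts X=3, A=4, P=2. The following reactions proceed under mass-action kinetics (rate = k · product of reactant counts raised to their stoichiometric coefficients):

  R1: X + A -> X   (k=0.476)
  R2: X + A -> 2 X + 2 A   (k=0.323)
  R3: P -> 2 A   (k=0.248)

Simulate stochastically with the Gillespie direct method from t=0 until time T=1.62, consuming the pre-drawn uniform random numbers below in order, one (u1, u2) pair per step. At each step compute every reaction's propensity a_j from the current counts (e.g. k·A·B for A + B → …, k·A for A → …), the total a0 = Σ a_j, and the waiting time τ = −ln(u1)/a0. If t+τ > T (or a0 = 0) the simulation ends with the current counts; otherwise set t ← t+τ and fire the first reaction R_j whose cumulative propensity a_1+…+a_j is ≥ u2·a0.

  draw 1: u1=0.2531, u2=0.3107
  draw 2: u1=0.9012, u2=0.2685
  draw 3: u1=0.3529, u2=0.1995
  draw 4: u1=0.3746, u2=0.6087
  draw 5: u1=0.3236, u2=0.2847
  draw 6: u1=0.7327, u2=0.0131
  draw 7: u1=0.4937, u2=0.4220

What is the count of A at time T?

t=0.000: X=3 A=4 P=2
Draw 1: a1=5.712, a2=3.876, a3=0.496, a0=10.084; τ=−ln(0.2531)/10.084=0.136 → t=0.136; u2·a0=0.3107·10.084=3.133 ≤ a1=5.712 → R1 fires; X=3 A=3 P=2
Draw 2: a1=4.284, a2=2.907, a3=0.496, a0=7.687; τ=−ln(0.9012)/7.687=0.014 → t=0.150; u2·a0=0.2685·7.687=2.064 ≤ a1=4.284 → R1 fires; X=3 A=2 P=2
Draw 3: a1=2.856, a2=1.938, a3=0.496, a0=5.290; τ=−ln(0.3529)/5.290=0.197 → t=0.347; u2·a0=0.1995·5.290=1.055 ≤ a1=2.856 → R1 fires; X=3 A=1 P=2
Draw 4: a1=1.428, a2=0.969, a3=0.496, a0=2.893; τ=−ln(0.3746)/2.893=0.339 → t=0.686; u2·a0=0.6087·2.893=1.761; a1=1.428 < 1.761 ≤ a1+a2=2.397 → R2 fires; X=4 A=2 P=2
Draw 5: a1=3.808, a2=2.584, a3=0.496, a0=6.888; τ=−ln(0.3236)/6.888=0.164 → t=0.850; u2·a0=0.2847·6.888=1.961 ≤ a1=3.808 → R1 fires; X=4 A=1 P=2
Draw 6: a1=1.904, a2=1.292, a3=0.496, a0=3.692; τ=−ln(0.7327)/3.692=0.084 → t=0.934; u2·a0=0.0131·3.692=0.048 ≤ a1=1.904 → R1 fires; X=4 A=0 P=2
Draw 7: a1=0.000, a2=0.000, a3=0.496, a0=0.496; τ=−ln(0.4937)/0.496=1.423 → t=2.357 > T=1.62: stop.
Read off A at T=1.62: 0

A at T = 0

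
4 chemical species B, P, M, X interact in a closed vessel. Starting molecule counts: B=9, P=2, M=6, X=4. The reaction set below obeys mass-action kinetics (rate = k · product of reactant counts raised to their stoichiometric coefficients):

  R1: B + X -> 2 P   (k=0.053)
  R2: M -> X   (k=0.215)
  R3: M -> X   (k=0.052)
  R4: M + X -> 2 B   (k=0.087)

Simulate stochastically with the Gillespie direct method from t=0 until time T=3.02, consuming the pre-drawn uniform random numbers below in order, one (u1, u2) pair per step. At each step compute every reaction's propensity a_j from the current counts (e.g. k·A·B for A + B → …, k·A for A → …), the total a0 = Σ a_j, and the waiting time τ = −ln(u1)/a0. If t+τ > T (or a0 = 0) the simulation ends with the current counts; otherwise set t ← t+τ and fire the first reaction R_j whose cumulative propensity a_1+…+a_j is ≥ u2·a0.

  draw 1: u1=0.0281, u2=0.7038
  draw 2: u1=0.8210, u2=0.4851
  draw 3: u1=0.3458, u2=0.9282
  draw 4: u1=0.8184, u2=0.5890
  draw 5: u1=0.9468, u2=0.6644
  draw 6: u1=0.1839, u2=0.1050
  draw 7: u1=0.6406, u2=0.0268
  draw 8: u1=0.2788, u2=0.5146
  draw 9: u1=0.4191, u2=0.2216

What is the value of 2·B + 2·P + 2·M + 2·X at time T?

Value at T = 42

Check how each reaction changes W = 2·B + 2·P + 2·M + 2·X (weight of products minus weight of reactants):
R1: B + X -> 2 P: (2·2) − (2·1 + 2·1) = 4 − 4 = 0
R2: M -> X: (2·1) − (2·1) = 2 − 2 = 0
R3: M -> X: (2·1) − (2·1) = 2 − 2 = 0
R4: M + X -> 2 B: (2·2) − (2·1 + 2·1) = 4 − 4 = 0
Every reaction leaves W unchanged, so W is conserved and no simulation is needed: W(T) = W(0) = 2·9 + 2·2 + 2·6 + 2·4 = 42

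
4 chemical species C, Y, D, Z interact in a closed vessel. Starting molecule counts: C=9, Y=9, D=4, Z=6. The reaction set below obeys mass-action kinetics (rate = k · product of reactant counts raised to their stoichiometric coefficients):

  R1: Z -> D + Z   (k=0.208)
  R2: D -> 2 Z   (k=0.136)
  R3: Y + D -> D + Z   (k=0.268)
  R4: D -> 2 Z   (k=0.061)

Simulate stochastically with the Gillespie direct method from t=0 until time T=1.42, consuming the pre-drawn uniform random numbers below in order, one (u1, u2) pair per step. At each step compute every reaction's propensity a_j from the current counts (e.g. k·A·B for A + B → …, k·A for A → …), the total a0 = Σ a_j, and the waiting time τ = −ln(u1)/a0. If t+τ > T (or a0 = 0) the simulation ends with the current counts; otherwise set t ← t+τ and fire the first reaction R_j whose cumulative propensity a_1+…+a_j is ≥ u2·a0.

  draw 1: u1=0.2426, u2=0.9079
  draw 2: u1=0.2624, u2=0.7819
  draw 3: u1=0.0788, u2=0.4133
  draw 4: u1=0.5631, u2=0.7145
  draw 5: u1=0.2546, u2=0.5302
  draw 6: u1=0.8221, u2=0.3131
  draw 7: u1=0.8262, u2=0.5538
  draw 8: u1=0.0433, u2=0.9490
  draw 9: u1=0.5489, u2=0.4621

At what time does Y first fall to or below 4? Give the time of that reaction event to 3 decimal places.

t=0.000: C=9 Y=9 D=4 Z=6
Draw 1: a1=1.248, a2=0.544, a3=9.648, a4=0.244, a0=11.684; τ=−ln(0.2426)/11.684=0.121 → t=0.121; u2·a0=0.9079·11.684=10.608; a1+a2=1.792 < 10.608 ≤ a1+…+a3=11.440 → R3 fires; C=9 Y=8 D=4 Z=7
Draw 2: a1=1.456, a2=0.544, a3=8.576, a4=0.244, a0=10.820; τ=−ln(0.2624)/10.820=0.124 → t=0.245; u2·a0=0.7819·10.820=8.460; a1+a2=2.000 < 8.460 ≤ a1+…+a3=10.576 → R3 fires; C=9 Y=7 D=4 Z=8
Draw 3: a1=1.664, a2=0.544, a3=7.504, a4=0.244, a0=9.956; τ=−ln(0.0788)/9.956=0.255 → t=0.500; u2·a0=0.4133·9.956=4.115; a1+a2=2.208 < 4.115 ≤ a1+…+a3=9.712 → R3 fires; C=9 Y=6 D=4 Z=9
Draw 4: a1=1.872, a2=0.544, a3=6.432, a4=0.244, a0=9.092; τ=−ln(0.5631)/9.092=0.063 → t=0.563; u2·a0=0.7145·9.092=6.496; a1+a2=2.416 < 6.496 ≤ a1+…+a3=8.848 → R3 fires; C=9 Y=5 D=4 Z=10
Draw 5: a1=2.080, a2=0.544, a3=5.360, a4=0.244, a0=8.228; τ=−ln(0.2546)/8.228=0.166 → t=0.730; u2·a0=0.5302·8.228=4.362; a1+a2=2.624 < 4.362 ≤ a1+…+a3=7.984 → R3 fires; C=9 Y=4 D=4 Z=11
Draw 6: a1=2.288, a2=0.544, a3=4.288, a4=0.244, a0=7.364; τ=−ln(0.8221)/7.364=0.027 → t=0.756; u2·a0=0.3131·7.364=2.306; a1=2.288 < 2.306 ≤ a1+a2=2.832 → R2 fires; C=9 Y=4 D=3 Z=13
Draw 7: a1=2.704, a2=0.408, a3=3.216, a4=0.183, a0=6.511; τ=−ln(0.8262)/6.511=0.029 → t=0.785; u2·a0=0.5538·6.511=3.606; a1+a2=3.112 < 3.606 ≤ a1+…+a3=6.328 → R3 fires; C=9 Y=3 D=3 Z=14
Draw 8: a1=2.912, a2=0.408, a3=2.412, a4=0.183, a0=5.915; τ=−ln(0.0433)/5.915=0.531 → t=1.316; u2·a0=0.9490·5.915=5.613; a1+a2=3.320 < 5.613 ≤ a1+…+a3=5.732 → R3 fires; C=9 Y=2 D=3 Z=15
Draw 9: a1=3.120, a2=0.408, a3=1.608, a4=0.183, a0=5.319; τ=−ln(0.5489)/5.319=0.113 → t=1.429 > T=1.42: stop.
Y first becomes ≤ 4 when it reaches 4 at the event at t=0.730.

Threshold first reached at t = 0.730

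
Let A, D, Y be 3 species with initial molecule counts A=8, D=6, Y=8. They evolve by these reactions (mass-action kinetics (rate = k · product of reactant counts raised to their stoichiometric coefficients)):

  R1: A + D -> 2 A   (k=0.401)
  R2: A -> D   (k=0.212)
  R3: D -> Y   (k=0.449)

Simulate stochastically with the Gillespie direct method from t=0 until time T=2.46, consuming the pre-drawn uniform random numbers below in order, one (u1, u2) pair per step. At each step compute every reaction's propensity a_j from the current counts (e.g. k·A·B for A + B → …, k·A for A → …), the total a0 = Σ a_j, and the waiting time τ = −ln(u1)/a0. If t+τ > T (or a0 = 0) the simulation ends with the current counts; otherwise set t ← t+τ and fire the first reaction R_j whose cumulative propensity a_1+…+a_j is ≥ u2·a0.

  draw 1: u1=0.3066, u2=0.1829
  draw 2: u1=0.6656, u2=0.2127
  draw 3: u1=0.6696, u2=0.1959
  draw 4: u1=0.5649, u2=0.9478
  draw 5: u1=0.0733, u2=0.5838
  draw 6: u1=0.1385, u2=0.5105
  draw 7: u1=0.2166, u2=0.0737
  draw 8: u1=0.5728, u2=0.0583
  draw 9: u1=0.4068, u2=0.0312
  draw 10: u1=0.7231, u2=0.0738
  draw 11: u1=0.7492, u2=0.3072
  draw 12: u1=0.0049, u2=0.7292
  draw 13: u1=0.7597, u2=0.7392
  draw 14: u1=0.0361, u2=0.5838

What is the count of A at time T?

t=0.000: A=8 D=6 Y=8
Draw 1: a1=19.248, a2=1.696, a3=2.694, a0=23.638; τ=−ln(0.3066)/23.638=0.050 → t=0.050; u2·a0=0.1829·23.638=4.323 ≤ a1=19.248 → R1 fires; A=9 D=5 Y=8
Draw 2: a1=18.045, a2=1.908, a3=2.245, a0=22.198; τ=−ln(0.6656)/22.198=0.018 → t=0.068; u2·a0=0.2127·22.198=4.722 ≤ a1=18.045 → R1 fires; A=10 D=4 Y=8
Draw 3: a1=16.040, a2=2.120, a3=1.796, a0=19.956; τ=−ln(0.6696)/19.956=0.020 → t=0.088; u2·a0=0.1959·19.956=3.909 ≤ a1=16.040 → R1 fires; A=11 D=3 Y=8
Draw 4: a1=13.233, a2=2.332, a3=1.347, a0=16.912; τ=−ln(0.5649)/16.912=0.034 → t=0.122; u2·a0=0.9478·16.912=16.029; a1+a2=15.565 < 16.029 ≤ a1+…+a3=16.912 → R3 fires; A=11 D=2 Y=9
Draw 5: a1=8.822, a2=2.332, a3=0.898, a0=12.052; τ=−ln(0.0733)/12.052=0.217 → t=0.339; u2·a0=0.5838·12.052=7.036 ≤ a1=8.822 → R1 fires; A=12 D=1 Y=9
Draw 6: a1=4.812, a2=2.544, a3=0.449, a0=7.805; τ=−ln(0.1385)/7.805=0.253 → t=0.592; u2·a0=0.5105·7.805=3.984 ≤ a1=4.812 → R1 fires; A=13 D=0 Y=9
Draw 7: a1=0.000, a2=2.756, a3=0.000, a0=2.756; τ=−ln(0.2166)/2.756=0.555 → t=1.147; u2·a0=0.0737·2.756=0.203; a1=0.000 < 0.203 ≤ a1+a2=2.756 → R2 fires; A=12 D=1 Y=9
Draw 8: a1=4.812, a2=2.544, a3=0.449, a0=7.805; τ=−ln(0.5728)/7.805=0.071 → t=1.219; u2·a0=0.0583·7.805=0.455 ≤ a1=4.812 → R1 fires; A=13 D=0 Y=9
Draw 9: a1=0.000, a2=2.756, a3=0.000, a0=2.756; τ=−ln(0.4068)/2.756=0.326 → t=1.545; u2·a0=0.0312·2.756=0.086; a1=0.000 < 0.086 ≤ a1+a2=2.756 → R2 fires; A=12 D=1 Y=9
Draw 10: a1=4.812, a2=2.544, a3=0.449, a0=7.805; τ=−ln(0.7231)/7.805=0.042 → t=1.587; u2·a0=0.0738·7.805=0.576 ≤ a1=4.812 → R1 fires; A=13 D=0 Y=9
Draw 11: a1=0.000, a2=2.756, a3=0.000, a0=2.756; τ=−ln(0.7492)/2.756=0.105 → t=1.691; u2·a0=0.3072·2.756=0.847; a1=0.000 < 0.847 ≤ a1+a2=2.756 → R2 fires; A=12 D=1 Y=9
Draw 12: a1=4.812, a2=2.544, a3=0.449, a0=7.805; τ=−ln(0.0049)/7.805=0.681 → t=2.373; u2·a0=0.7292·7.805=5.691; a1=4.812 < 5.691 ≤ a1+a2=7.356 → R2 fires; A=11 D=2 Y=9
Draw 13: a1=8.822, a2=2.332, a3=0.898, a0=12.052; τ=−ln(0.7597)/12.052=0.023 → t=2.396; u2·a0=0.7392·12.052=8.909; a1=8.822 < 8.909 ≤ a1+a2=11.154 → R2 fires; A=10 D=3 Y=9
Draw 14: a1=12.030, a2=2.120, a3=1.347, a0=15.497; τ=−ln(0.0361)/15.497=0.214 → t=2.610 > T=2.46: stop.
Read off A at T=2.46: 10

A at T = 10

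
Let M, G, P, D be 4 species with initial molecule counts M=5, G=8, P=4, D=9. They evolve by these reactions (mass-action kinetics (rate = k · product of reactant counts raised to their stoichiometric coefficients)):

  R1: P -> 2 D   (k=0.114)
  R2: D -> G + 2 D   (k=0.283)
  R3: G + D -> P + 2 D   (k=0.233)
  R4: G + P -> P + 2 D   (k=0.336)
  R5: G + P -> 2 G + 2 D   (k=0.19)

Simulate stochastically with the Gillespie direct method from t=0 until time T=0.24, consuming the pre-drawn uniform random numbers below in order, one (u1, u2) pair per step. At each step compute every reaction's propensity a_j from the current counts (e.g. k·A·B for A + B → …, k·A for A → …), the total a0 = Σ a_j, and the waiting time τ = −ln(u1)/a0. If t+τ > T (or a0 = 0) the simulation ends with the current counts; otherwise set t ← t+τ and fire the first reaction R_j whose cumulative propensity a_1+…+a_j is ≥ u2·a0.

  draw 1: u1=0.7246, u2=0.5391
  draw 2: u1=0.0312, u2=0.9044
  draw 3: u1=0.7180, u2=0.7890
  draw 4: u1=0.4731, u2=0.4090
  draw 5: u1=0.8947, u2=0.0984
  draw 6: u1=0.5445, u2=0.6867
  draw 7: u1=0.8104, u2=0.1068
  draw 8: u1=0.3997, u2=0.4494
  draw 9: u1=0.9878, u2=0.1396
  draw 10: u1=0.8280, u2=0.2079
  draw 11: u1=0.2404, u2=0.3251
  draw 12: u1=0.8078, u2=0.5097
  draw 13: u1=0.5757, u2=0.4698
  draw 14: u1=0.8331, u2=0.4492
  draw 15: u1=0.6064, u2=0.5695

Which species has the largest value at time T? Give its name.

Dominant species at T: D

t=0.000: M=5 G=8 P=4 D=9
Draw 1: a1=0.456, a2=2.547, a3=16.776, a4=10.752, a5=6.080, a0=36.611; τ=−ln(0.7246)/36.611=0.009 → t=0.009; u2·a0=0.5391·36.611=19.737; a1+a2=3.003 < 19.737 ≤ a1+…+a3=19.779 → R3 fires; M=5 G=7 P=5 D=10
Draw 2: a1=0.570, a2=2.830, a3=16.310, a4=11.760, a5=6.650, a0=38.120; τ=−ln(0.0312)/38.120=0.091 → t=0.100; u2·a0=0.9044·38.120=34.476; a1+…+a4=31.470 < 34.476 ≤ a1+…+a5=38.120 → R5 fires; M=5 G=8 P=4 D=12
Draw 3: a1=0.456, a2=3.396, a3=22.368, a4=10.752, a5=6.080, a0=43.052; τ=−ln(0.7180)/43.052=0.008 → t=0.107; u2·a0=0.7890·43.052=33.968; a1+…+a3=26.220 < 33.968 ≤ a1+…+a4=36.972 → R4 fires; M=5 G=7 P=4 D=14
Draw 4: a1=0.456, a2=3.962, a3=22.834, a4=9.408, a5=5.320, a0=41.980; τ=−ln(0.4731)/41.980=0.018 → t=0.125; u2·a0=0.4090·41.980=17.170; a1+a2=4.418 < 17.170 ≤ a1+…+a3=27.252 → R3 fires; M=5 G=6 P=5 D=15
Draw 5: a1=0.570, a2=4.245, a3=20.970, a4=10.080, a5=5.700, a0=41.565; τ=−ln(0.8947)/41.565=0.003 → t=0.128; u2·a0=0.0984·41.565=4.090; a1=0.570 < 4.090 ≤ a1+a2=4.815 → R2 fires; M=5 G=7 P=5 D=16
Draw 6: a1=0.570, a2=4.528, a3=26.096, a4=11.760, a5=6.650, a0=49.604; τ=−ln(0.5445)/49.604=0.012 → t=0.140; u2·a0=0.6867·49.604=34.063; a1+…+a3=31.194 < 34.063 ≤ a1+…+a4=42.954 → R4 fires; M=5 G=6 P=5 D=18
Draw 7: a1=0.570, a2=5.094, a3=25.164, a4=10.080, a5=5.700, a0=46.608; τ=−ln(0.8104)/46.608=0.005 → t=0.145; u2·a0=0.1068·46.608=4.978; a1=0.570 < 4.978 ≤ a1+a2=5.664 → R2 fires; M=5 G=7 P=5 D=19
Draw 8: a1=0.570, a2=5.377, a3=30.989, a4=11.760, a5=6.650, a0=55.346; τ=−ln(0.3997)/55.346=0.017 → t=0.161; u2·a0=0.4494·55.346=24.872; a1+a2=5.947 < 24.872 ≤ a1+…+a3=36.936 → R3 fires; M=5 G=6 P=6 D=20
Draw 9: a1=0.684, a2=5.660, a3=27.960, a4=12.096, a5=6.840, a0=53.240; τ=−ln(0.9878)/53.240=0.000 → t=0.162; u2·a0=0.1396·53.240=7.432; a1+a2=6.344 < 7.432 ≤ a1+…+a3=34.304 → R3 fires; M=5 G=5 P=7 D=21
Draw 10: a1=0.798, a2=5.943, a3=24.465, a4=11.760, a5=6.650, a0=49.616; τ=−ln(0.8280)/49.616=0.004 → t=0.165; u2·a0=0.2079·49.616=10.315; a1+a2=6.741 < 10.315 ≤ a1+…+a3=31.206 → R3 fires; M=5 G=4 P=8 D=22
Draw 11: a1=0.912, a2=6.226, a3=20.504, a4=10.752, a5=6.080, a0=44.474; τ=−ln(0.2404)/44.474=0.032 → t=0.197; u2·a0=0.3251·44.474=14.458; a1+a2=7.138 < 14.458 ≤ a1+…+a3=27.642 → R3 fires; M=5 G=3 P=9 D=23
Draw 12: a1=1.026, a2=6.509, a3=16.077, a4=9.072, a5=5.130, a0=37.814; τ=−ln(0.8078)/37.814=0.006 → t=0.203; u2·a0=0.5097·37.814=19.274; a1+a2=7.535 < 19.274 ≤ a1+…+a3=23.612 → R3 fires; M=5 G=2 P=10 D=24
Draw 13: a1=1.140, a2=6.792, a3=11.184, a4=6.720, a5=3.800, a0=29.636; τ=−ln(0.5757)/29.636=0.019 → t=0.222; u2·a0=0.4698·29.636=13.923; a1+a2=7.932 < 13.923 ≤ a1+…+a3=19.116 → R3 fires; M=5 G=1 P=11 D=25
Draw 14: a1=1.254, a2=7.075, a3=5.825, a4=3.696, a5=2.090, a0=19.940; τ=−ln(0.8331)/19.940=0.009 → t=0.231; u2·a0=0.4492·19.940=8.957; a1+a2=8.329 < 8.957 ≤ a1+…+a3=14.154 → R3 fires; M=5 G=0 P=12 D=26
Draw 15: a1=1.368, a2=7.358, a3=0.000, a4=0.000, a5=0.000, a0=8.726; τ=−ln(0.6064)/8.726=0.057 → t=0.288 > T=0.24: stop.
At T=0.24: M=5 G=0 P=12 D=26; the largest is D.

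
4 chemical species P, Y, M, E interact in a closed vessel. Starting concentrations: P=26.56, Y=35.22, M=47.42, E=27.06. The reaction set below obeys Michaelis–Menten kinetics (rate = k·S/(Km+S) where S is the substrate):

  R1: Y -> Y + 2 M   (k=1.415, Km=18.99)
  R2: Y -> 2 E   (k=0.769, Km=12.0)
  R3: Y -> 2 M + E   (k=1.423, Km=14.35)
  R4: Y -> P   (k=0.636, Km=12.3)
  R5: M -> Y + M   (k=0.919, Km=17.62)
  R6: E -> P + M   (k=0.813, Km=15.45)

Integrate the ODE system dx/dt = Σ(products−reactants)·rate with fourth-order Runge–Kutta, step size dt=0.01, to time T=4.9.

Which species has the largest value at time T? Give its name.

RK4 with dt=0.01: 490 steps to T=4.9. Trajectory (selected grid times):
t=0.00: P=26.56 Y=35.22 M=47.42 E=27.06
t=0.54: P=27.09 Y=34.48 M=49.78 E=27.94
t=1.09: P=27.64 Y=33.73 M=52.17 E=28.83
t=1.63: P=28.18 Y=33.01 M=54.51 E=29.69
t=2.18: P=28.73 Y=32.29 M=56.87 E=30.56
t=2.72: P=29.27 Y=31.59 M=59.18 E=31.40
t=3.27: P=29.82 Y=30.89 M=61.53 E=32.24
t=3.81: P=30.37 Y=30.21 M=63.81 E=33.06
t=4.36: P=30.92 Y=29.53 M=66.13 E=33.89
t=4.90: P=31.46 Y=28.87 M=68.39 E=34.69
At T=4.9: P=31.46 Y=28.87 M=68.39 E=34.69; the largest is M.

Dominant species at T: M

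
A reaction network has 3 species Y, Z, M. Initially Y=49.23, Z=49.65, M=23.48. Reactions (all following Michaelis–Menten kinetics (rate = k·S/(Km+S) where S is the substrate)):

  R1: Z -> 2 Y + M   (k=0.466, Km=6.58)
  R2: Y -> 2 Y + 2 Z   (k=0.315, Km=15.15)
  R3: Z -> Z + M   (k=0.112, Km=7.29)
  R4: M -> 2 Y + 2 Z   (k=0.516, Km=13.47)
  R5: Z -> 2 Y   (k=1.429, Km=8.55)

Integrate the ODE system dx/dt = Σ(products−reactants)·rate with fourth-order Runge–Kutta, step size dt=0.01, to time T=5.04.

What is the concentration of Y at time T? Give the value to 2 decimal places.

RK4 with dt=0.01: 504 steps to T=5.04. Trajectory (selected grid times):
t=0.00: Y=49.23 Z=49.65 M=23.48
t=0.56: Y=51.56 Z=49.38 M=23.58
t=1.12: Y=53.89 Z=49.11 M=23.68
t=1.68: Y=56.22 Z=48.84 M=23.78
t=2.24: Y=58.55 Z=48.58 M=23.88
t=2.80: Y=60.88 Z=48.32 M=23.98
t=3.36: Y=63.21 Z=48.06 M=24.08
t=3.92: Y=65.54 Z=47.81 M=24.18
t=4.48: Y=67.87 Z=47.56 M=24.28
t=5.04: Y=70.20 Z=47.32 M=24.37
Read off Y at T=5.04: 70.20

Y at T = 70.20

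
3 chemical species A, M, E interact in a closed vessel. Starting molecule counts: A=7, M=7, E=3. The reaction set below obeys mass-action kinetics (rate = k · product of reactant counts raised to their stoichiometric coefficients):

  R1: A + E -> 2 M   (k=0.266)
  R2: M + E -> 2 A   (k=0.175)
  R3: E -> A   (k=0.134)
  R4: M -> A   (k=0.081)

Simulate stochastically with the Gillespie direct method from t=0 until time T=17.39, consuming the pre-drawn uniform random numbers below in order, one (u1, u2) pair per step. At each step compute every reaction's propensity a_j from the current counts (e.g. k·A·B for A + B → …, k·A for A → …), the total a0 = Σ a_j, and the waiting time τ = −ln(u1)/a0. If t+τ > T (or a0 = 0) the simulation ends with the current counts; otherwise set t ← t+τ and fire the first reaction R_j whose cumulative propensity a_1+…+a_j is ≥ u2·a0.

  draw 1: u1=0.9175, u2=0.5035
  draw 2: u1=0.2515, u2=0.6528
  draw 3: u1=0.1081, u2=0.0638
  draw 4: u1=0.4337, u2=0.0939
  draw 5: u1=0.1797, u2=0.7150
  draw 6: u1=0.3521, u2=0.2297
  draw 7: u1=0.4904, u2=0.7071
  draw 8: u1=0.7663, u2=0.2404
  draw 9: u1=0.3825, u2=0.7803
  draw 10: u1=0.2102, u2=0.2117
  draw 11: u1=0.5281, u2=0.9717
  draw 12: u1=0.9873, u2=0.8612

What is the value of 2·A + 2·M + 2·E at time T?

Check how each reaction changes W = 2·A + 2·M + 2·E (weight of products minus weight of reactants):
R1: A + E -> 2 M: (2·2) − (2·1 + 2·1) = 4 − 4 = 0
R2: M + E -> 2 A: (2·2) − (2·1 + 2·1) = 4 − 4 = 0
R3: E -> A: (2·1) − (2·1) = 2 − 2 = 0
R4: M -> A: (2·1) − (2·1) = 2 − 2 = 0
Every reaction leaves W unchanged, so W is conserved and no simulation is needed: W(T) = W(0) = 2·7 + 2·7 + 2·3 = 34

Value at T = 34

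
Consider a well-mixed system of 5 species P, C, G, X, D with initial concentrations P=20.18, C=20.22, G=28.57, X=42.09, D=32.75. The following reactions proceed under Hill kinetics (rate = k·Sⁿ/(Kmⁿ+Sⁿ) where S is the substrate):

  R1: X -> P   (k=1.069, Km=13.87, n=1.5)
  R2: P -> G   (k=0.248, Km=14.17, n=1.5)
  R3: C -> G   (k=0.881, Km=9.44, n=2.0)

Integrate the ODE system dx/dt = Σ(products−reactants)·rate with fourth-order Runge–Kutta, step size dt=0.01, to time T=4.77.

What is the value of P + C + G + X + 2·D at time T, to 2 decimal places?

Value at T = 176.56

Check how each reaction changes W = P + C + G + X + 2·D (weight of products minus weight of reactants):
R1: X -> P: (1·1) − (1·1) = 1 − 1 = 0
R2: P -> G: (1·1) − (1·1) = 1 − 1 = 0
R3: C -> G: (1·1) − (1·1) = 1 − 1 = 0
Every reaction leaves W unchanged, so W is conserved and no simulation is needed: W(T) = W(0) = 20.18 + 20.22 + 28.57 + 42.09 + 2·32.75 = 176.56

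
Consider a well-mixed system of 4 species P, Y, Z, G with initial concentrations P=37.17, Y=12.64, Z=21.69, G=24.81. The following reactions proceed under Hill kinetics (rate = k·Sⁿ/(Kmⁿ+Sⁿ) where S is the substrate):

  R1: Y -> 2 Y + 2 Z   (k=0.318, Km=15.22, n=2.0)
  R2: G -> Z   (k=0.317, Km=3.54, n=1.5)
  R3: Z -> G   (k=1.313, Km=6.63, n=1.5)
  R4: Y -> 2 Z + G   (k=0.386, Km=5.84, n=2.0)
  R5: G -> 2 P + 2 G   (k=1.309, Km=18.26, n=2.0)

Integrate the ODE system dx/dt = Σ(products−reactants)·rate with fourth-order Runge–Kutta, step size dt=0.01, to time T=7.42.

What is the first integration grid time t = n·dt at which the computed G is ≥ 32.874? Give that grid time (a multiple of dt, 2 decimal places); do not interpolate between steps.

Threshold first reached at t = 3.91

RK4 with dt=0.01: 742 steps to T=7.42. Trajectory (selected grid times):
t=0.00: P=37.17 Y=12.64 Z=21.69 G=24.81
t=0.82: P=38.59 Y=12.49 Z=21.75 G=26.46
t=1.65: P=40.09 Y=12.33 Z=21.80 G=28.15
t=2.47: P=41.63 Y=12.17 Z=21.85 G=29.85
t=3.30: P=43.24 Y=12.02 Z=21.89 G=31.59
t=3.90: P=44.43 Y=11.90 Z=21.92 G=32.87
t=3.91: P=44.45 Y=11.90 Z=21.92 G=32.89
t=4.12: P=44.87 Y=11.86 Z=21.93 G=33.34
t=4.95: P=46.56 Y=11.70 Z=21.96 G=35.12
t=5.77: P=48.27 Y=11.54 Z=21.99 G=36.90
t=6.60: P=50.03 Y=11.39 Z=22.01 G=38.71
t=7.42: P=51.80 Y=11.23 Z=22.02 G=40.52
G(3.90)=32.867 < 32.874 but G(3.91)=32.888 ≥ 32.874, so the first grid time is t=3.91.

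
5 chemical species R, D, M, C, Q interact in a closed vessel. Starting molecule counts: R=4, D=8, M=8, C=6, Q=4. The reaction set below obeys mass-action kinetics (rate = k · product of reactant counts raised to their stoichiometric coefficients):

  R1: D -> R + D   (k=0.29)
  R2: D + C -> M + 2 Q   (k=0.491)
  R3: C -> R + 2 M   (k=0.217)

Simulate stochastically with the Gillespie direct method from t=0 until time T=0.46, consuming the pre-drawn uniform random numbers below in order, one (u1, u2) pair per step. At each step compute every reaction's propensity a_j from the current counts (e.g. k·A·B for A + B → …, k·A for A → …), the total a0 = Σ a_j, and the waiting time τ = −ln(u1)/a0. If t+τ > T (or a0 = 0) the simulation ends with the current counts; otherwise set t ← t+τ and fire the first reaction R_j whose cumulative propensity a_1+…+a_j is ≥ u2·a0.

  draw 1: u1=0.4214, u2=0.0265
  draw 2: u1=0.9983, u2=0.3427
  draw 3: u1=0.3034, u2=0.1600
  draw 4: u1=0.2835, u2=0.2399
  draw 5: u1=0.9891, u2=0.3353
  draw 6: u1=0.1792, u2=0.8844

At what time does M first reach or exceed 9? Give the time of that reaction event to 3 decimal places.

t=0.000: R=4 D=8 M=8 C=6 Q=4
Draw 1: a1=2.320, a2=23.568, a3=1.302, a0=27.190; τ=−ln(0.4214)/27.190=0.032 → t=0.032; u2·a0=0.0265·27.190=0.721 ≤ a1=2.320 → R1 fires; R=5 D=8 M=8 C=6 Q=4
Draw 2: a1=2.320, a2=23.568, a3=1.302, a0=27.190; τ=−ln(0.9983)/27.190=0.000 → t=0.032; u2·a0=0.3427·27.190=9.318; a1=2.320 < 9.318 ≤ a1+a2=25.888 → R2 fires; R=5 D=7 M=9 C=5 Q=6
Draw 3: a1=2.030, a2=17.185, a3=1.085, a0=20.300; τ=−ln(0.3034)/20.300=0.059 → t=0.091; u2·a0=0.1600·20.300=3.248; a1=2.030 < 3.248 ≤ a1+a2=19.215 → R2 fires; R=5 D=6 M=10 C=4 Q=8
Draw 4: a1=1.740, a2=11.784, a3=0.868, a0=14.392; τ=−ln(0.2835)/14.392=0.088 → t=0.178; u2·a0=0.2399·14.392=3.453; a1=1.740 < 3.453 ≤ a1+a2=13.524 → R2 fires; R=5 D=5 M=11 C=3 Q=10
Draw 5: a1=1.450, a2=7.365, a3=0.651, a0=9.466; τ=−ln(0.9891)/9.466=0.001 → t=0.179; u2·a0=0.3353·9.466=3.174; a1=1.450 < 3.174 ≤ a1+a2=8.815 → R2 fires; R=5 D=4 M=12 C=2 Q=12
Draw 6: a1=1.160, a2=3.928, a3=0.434, a0=5.522; τ=−ln(0.1792)/5.522=0.311 → t=0.491 > T=0.46: stop.
M first becomes ≥ 9 when it reaches 9 at the event at t=0.032.

Threshold first reached at t = 0.032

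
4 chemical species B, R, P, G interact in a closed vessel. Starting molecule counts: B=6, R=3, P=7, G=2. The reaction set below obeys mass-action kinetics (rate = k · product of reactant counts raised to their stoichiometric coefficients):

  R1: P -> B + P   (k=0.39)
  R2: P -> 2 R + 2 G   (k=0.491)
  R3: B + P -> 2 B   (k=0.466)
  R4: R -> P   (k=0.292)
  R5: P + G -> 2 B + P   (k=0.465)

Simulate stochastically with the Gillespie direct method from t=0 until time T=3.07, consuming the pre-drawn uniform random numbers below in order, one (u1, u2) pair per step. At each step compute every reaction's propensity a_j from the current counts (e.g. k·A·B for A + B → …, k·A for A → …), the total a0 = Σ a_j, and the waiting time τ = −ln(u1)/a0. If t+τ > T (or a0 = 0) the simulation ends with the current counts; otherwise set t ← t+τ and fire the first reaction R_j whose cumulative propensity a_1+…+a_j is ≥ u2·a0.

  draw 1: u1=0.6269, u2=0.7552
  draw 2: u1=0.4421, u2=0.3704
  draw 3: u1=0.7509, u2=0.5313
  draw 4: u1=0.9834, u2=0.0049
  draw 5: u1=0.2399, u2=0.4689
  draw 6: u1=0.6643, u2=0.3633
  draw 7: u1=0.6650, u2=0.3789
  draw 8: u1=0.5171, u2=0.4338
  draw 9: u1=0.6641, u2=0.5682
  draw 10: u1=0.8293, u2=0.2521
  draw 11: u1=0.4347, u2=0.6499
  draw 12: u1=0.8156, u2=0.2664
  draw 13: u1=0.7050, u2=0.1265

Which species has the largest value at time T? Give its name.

t=0.000: B=6 R=3 P=7 G=2
Draw 1: a1=2.730, a2=3.437, a3=19.572, a4=0.876, a5=6.510, a0=33.125; τ=−ln(0.6269)/33.125=0.014 → t=0.014; u2·a0=0.7552·33.125=25.016; a1+a2=6.167 < 25.016 ≤ a1+…+a3=25.739 → R3 fires; B=7 R=3 P=6 G=2
Draw 2: a1=2.340, a2=2.946, a3=19.572, a4=0.876, a5=5.580, a0=31.314; τ=−ln(0.4421)/31.314=0.026 → t=0.040; u2·a0=0.3704·31.314=11.599; a1+a2=5.286 < 11.599 ≤ a1+…+a3=24.858 → R3 fires; B=8 R=3 P=5 G=2
Draw 3: a1=1.950, a2=2.455, a3=18.640, a4=0.876, a5=4.650, a0=28.571; τ=−ln(0.7509)/28.571=0.010 → t=0.050; u2·a0=0.5313·28.571=15.180; a1+a2=4.405 < 15.180 ≤ a1+…+a3=23.045 → R3 fires; B=9 R=3 P=4 G=2
Draw 4: a1=1.560, a2=1.964, a3=16.776, a4=0.876, a5=3.720, a0=24.896; τ=−ln(0.9834)/24.896=0.001 → t=0.051; u2·a0=0.0049·24.896=0.122 ≤ a1=1.560 → R1 fires; B=10 R=3 P=4 G=2
Draw 5: a1=1.560, a2=1.964, a3=18.640, a4=0.876, a5=3.720, a0=26.760; τ=−ln(0.2399)/26.760=0.053 → t=0.104; u2·a0=0.4689·26.760=12.548; a1+a2=3.524 < 12.548 ≤ a1+…+a3=22.164 → R3 fires; B=11 R=3 P=3 G=2
Draw 6: a1=1.170, a2=1.473, a3=15.378, a4=0.876, a5=2.790, a0=21.687; τ=−ln(0.6643)/21.687=0.019 → t=0.123; u2·a0=0.3633·21.687=7.879; a1+a2=2.643 < 7.879 ≤ a1+…+a3=18.021 → R3 fires; B=12 R=3 P=2 G=2
Draw 7: a1=0.780, a2=0.982, a3=11.184, a4=0.876, a5=1.860, a0=15.682; τ=−ln(0.6650)/15.682=0.026 → t=0.149; u2·a0=0.3789·15.682=5.942; a1+a2=1.762 < 5.942 ≤ a1+…+a3=12.946 → R3 fires; B=13 R=3 P=1 G=2
Draw 8: a1=0.390, a2=0.491, a3=6.058, a4=0.876, a5=0.930, a0=8.745; τ=−ln(0.5171)/8.745=0.075 → t=0.224; u2·a0=0.4338·8.745=3.794; a1+a2=0.881 < 3.794 ≤ a1+…+a3=6.939 → R3 fires; B=14 R=3 P=0 G=2
Draw 9: a1=0.000, a2=0.000, a3=0.000, a4=0.876, a5=0.000, a0=0.876; τ=−ln(0.6641)/0.876=0.467 → t=0.692; u2·a0=0.5682·0.876=0.498; a1+…+a3=0.000 < 0.498 ≤ a1+…+a4=0.876 → R4 fires; B=14 R=2 P=1 G=2
Draw 10: a1=0.390, a2=0.491, a3=6.524, a4=0.584, a5=0.930, a0=8.919; τ=−ln(0.8293)/8.919=0.021 → t=0.713; u2·a0=0.2521·8.919=2.248; a1+a2=0.881 < 2.248 ≤ a1+…+a3=7.405 → R3 fires; B=15 R=2 P=0 G=2
Draw 11: a1=0.000, a2=0.000, a3=0.000, a4=0.584, a5=0.000, a0=0.584; τ=−ln(0.4347)/0.584=1.427 → t=2.139; u2·a0=0.6499·0.584=0.380; a1+…+a3=0.000 < 0.380 ≤ a1+…+a4=0.584 → R4 fires; B=15 R=1 P=1 G=2
Draw 12: a1=0.390, a2=0.491, a3=6.990, a4=0.292, a5=0.930, a0=9.093; τ=−ln(0.8156)/9.093=0.022 → t=2.162; u2·a0=0.2664·9.093=2.422; a1+a2=0.881 < 2.422 ≤ a1+…+a3=7.871 → R3 fires; B=16 R=1 P=0 G=2
Draw 13: a1=0.000, a2=0.000, a3=0.000, a4=0.292, a5=0.000, a0=0.292; τ=−ln(0.7050)/0.292=1.197 → t=3.359 > T=3.07: stop.
At T=3.07: B=16 R=1 P=0 G=2; the largest is B.

Dominant species at T: B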